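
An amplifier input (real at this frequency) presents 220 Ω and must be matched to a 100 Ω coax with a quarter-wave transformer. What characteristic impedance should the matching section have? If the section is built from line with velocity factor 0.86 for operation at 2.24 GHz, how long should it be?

Z_qwt ≈ 148 Ω; length ≈ 2.88 cm

Z_qwt = √(Z_0·R_L) = √(100 × 220) = √22000
λ = 0.86·c/f = 0.115 m, so l = λ/4 = 0.0288 m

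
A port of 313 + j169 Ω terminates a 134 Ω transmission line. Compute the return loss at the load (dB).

RL ≈ 5.76 dB

Γ = (179 + j169)/(447 + j169), |Γ| = 0.515
RL = −20·log₁₀|Γ| = −20·log₁₀(0.515)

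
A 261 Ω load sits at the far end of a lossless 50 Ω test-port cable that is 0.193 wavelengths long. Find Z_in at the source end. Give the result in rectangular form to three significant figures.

βl = 2π × 0.193 = 69.5°
tan(βl) = tan(69.5°) = 2.67
Z_in = Z_0·(Z_L + jZ_0·tanβl)/(Z_0 + jZ_L·tanβl)
     = 50·(261 + j134)/(50 + j697)

Z_in ≈ 10.9 − j17.9 Ω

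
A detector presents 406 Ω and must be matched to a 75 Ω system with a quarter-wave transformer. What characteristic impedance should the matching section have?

Z_qwt ≈ 174 Ω

Z_qwt = √(Z_0·R_L) = √(75 × 406) = √30450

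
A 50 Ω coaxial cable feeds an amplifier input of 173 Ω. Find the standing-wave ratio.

VSWR ≈ 3.46

For a purely resistive load, VSWR = R_L/Z_0 or Z_0/R_L (whichever > 1) = 173/50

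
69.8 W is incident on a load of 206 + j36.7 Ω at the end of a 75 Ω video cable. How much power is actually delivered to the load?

|Γ| = |(131 + j36.7)/(281 + j36.7)| = 0.48
|Γ|² = 0.23
P_refl = |Γ|²·P_inc = 16.1 W, P_del = (1 − |Γ|²)·P_inc = 53.7 W

P_delivered ≈ 53.7 W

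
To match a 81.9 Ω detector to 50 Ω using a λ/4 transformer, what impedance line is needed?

Z_qwt ≈ 64 Ω

Z_qwt = √(Z_0·R_L) = √(50 × 81.9) = √4095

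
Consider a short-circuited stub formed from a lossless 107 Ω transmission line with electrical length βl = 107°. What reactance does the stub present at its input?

X_in ≈ -350 Ω (capacitive)

tan(βl) = -3.27
For a short-circuited stub, Z_in = jZ_0·tan(βl)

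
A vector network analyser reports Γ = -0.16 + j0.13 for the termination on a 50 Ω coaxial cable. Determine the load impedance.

Z_L ≈ 35.1 + j9.54 Ω

Z_L = Z_0·(1 + Γ)/(1 − Γ) = 50·(0.84 + j0.13)/(1.16 − j0.13)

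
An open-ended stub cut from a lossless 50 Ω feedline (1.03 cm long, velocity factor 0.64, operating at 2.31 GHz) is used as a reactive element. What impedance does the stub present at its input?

λ = v/f = 0.64·c / 2.31 GHz = 0.0831 m
βl = 2π·l/λ = 2π × 0.124 = 44.6°
tan(βl) = 0.987
For an open-ended stub, Z_in = −jZ_0·cot(βl) = −jZ_0/tan(βl)

Z_in ≈ −j50.7 Ω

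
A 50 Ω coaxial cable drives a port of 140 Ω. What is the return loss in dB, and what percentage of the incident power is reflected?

RL ≈ 6.49 dB; 22.4% of incident power reflected

Γ = (140 − 50)/(140 + 50) = 0.474
RL = −20·log₁₀(0.474) = 6.49 dB
P_refl/P_inc = |Γ|² = 0.224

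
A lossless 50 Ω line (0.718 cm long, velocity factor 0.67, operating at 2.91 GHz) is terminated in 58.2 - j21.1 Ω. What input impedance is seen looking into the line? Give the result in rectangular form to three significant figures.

λ = v/f = 0.67·c / 2.91 GHz = 0.0691 m
βl = 2π·l/λ = 2π × 0.104 = 37.4°
tan(βl) = tan(37.4°) = 0.765
Z_in = Z_0·(Z_L + jZ_0·tanβl)/(Z_0 + jZ_L·tanβl)
     = 50·(58.2 + j17.2)/(66.1 + j44.5)

Z_in ≈ 36.3 − j11.5 Ω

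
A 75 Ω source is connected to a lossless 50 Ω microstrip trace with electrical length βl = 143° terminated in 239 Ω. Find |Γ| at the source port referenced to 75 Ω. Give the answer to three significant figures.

|Γ| ≈ 0.647

tan(βl) = -0.754
Z_in = Z_0·(Z_L + jZ_0·tanβl)/(Z_0 + jZ_L·tanβl) = 26.8 + j58.9 Ω
Γ_s = (Z_in − Z_s)/(Z_in + Z_s) = (-48.2 + j58.9)/(102 + j58.9), |Γ_s| = 0.647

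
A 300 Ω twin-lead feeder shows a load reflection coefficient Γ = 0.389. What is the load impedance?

Z_L ≈ 682 Ω

Z_L = Z_0·(1 + Γ)/(1 − Γ) = 300·(1.39)/(0.611)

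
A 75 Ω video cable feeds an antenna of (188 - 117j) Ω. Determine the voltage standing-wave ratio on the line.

VSWR ≈ 3.6

Γ = (Z_L − Z_0)/(Z_L + Z_0) = (113 − j117)/(263 − j117)
|Γ| = 163/288 = 0.565
VSWR = (1 + |Γ|)/(1 − |Γ|) = 1.57/0.435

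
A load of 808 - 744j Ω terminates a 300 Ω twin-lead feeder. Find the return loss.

RL ≈ 3.41 dB

Γ = (508 − j744)/(1108 − j744), |Γ| = 0.675
RL = −20·log₁₀|Γ| = −20·log₁₀(0.675)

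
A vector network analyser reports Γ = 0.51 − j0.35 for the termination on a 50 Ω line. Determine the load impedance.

Z_L = Z_0·(1 + Γ)/(1 − Γ) = 50·(1.51 − j0.35)/(0.49 + j0.35)

Z_L ≈ 85.1 − j96.5 Ω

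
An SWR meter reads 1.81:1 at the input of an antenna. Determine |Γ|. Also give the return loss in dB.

|Γ| = (S − 1)/(S + 1) = (1.81 − 1)/(1.81 + 1) = 0.81/2.81
RL = −20·log₁₀|Γ| = −20·log₁₀(0.288)

|Γ| ≈ 0.288; return loss ≈ 10.8 dB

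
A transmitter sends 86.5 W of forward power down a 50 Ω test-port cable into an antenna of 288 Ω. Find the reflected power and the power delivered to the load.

Γ = (288 − 50)/(288 + 50) = 0.704
|Γ|² = 0.496
P_refl = |Γ|²·P_inc = 42.9 W, P_del = (1 − |Γ|²)·P_inc = 43.6 W

P_reflected ≈ 42.9 W; P_delivered ≈ 43.6 W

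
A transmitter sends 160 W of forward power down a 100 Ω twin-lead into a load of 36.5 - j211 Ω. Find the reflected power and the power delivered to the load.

|Γ| = |(-63.5 − j211)/(136.5 − j211)| = 0.877
|Γ|² = 0.769
P_refl = |Γ|²·P_inc = 123 W, P_del = (1 − |Γ|²)·P_inc = 37 W

P_reflected ≈ 123 W; P_delivered ≈ 37 W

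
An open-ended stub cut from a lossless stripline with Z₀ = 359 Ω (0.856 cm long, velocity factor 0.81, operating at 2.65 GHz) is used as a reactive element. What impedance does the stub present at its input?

λ = v/f = 0.81·c / 2.65 GHz = 0.0917 m
βl = 2π·l/λ = 2π × 0.0933 = 33.6°
tan(βl) = 0.665
For an open-ended stub, Z_in = −jZ_0·cot(βl) = −jZ_0/tan(βl)

Z_in ≈ −j540 Ω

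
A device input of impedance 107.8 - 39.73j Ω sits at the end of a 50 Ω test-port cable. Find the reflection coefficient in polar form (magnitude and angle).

Γ = (Z_L − Z_0)/(Z_L + Z_0) = (57.8 − j39.73)/(157.8 − j39.73)
|Γ| = 70.1/163 = 0.431

Γ ≈ 0.431 ∠ -20.4°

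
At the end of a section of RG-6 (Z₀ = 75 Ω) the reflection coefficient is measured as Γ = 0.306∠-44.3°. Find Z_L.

Z_L = Z_0·(1 + Γ)/(1 − Γ) = 75·(1.22 − j0.214)/(0.781 + j0.214)

Z_L ≈ 104 − j48.9 Ω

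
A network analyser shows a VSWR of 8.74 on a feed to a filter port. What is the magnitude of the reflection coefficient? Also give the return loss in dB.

|Γ| = (S − 1)/(S + 1) = (8.74 − 1)/(8.74 + 1) = 7.74/9.74
RL = −20·log₁₀|Γ| = −20·log₁₀(0.795)

|Γ| ≈ 0.795; return loss ≈ 2 dB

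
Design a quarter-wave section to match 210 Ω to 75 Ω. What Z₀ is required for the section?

Z_qwt = √(Z_0·R_L) = √(75 × 210) = √15750

Z_qwt ≈ 125 Ω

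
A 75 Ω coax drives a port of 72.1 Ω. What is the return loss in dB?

Γ = (72.1 − 75)/(72.1 + 75) = -0.0197
RL = −20·log₁₀|Γ| = −20·log₁₀(0.0197)

RL ≈ 34.1 dB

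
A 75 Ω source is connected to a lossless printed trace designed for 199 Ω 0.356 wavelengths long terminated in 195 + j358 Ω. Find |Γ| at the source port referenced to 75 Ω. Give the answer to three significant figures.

βl = 2π × 0.356 = 128°
tan(βl) = -1.27
Z_in = Z_0·(Z_L + jZ_0·tanβl)/(Z_0 + jZ_L·tanβl) = 41.3 + j47.5 Ω
Γ_s = (Z_in − Z_s)/(Z_in + Z_s) = (-33.7 + j47.5)/(116 + j47.5), |Γ_s| = 0.464

|Γ| ≈ 0.464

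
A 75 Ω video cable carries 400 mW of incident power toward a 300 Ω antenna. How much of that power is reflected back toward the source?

P_reflected ≈ 144 mW

Γ = (300 − 75)/(300 + 75) = 0.6
|Γ|² = 0.36
P_refl = |Γ|²·P_inc = 144 mW, P_del = (1 − |Γ|²)·P_inc = 256 mW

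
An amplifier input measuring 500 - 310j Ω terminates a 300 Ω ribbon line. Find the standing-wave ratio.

Γ = (Z_L − Z_0)/(Z_L + Z_0) = (200 − j310)/(800 − j310)
|Γ| = 369/858 = 0.43
VSWR = (1 + |Γ|)/(1 − |Γ|) = 1.43/0.57

VSWR ≈ 2.51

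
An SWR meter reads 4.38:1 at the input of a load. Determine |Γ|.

|Γ| ≈ 0.628

|Γ| = (S − 1)/(S + 1) = (4.38 − 1)/(4.38 + 1) = 3.38/5.38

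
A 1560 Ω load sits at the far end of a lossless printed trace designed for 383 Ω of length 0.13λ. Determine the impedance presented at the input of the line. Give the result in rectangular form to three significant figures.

βl = 2π × 0.13 = 46.8°
tan(βl) = tan(46.8°) = 1.06
Z_in = Z_0·(Z_L + jZ_0·tanβl)/(Z_0 + jZ_L·tanβl)
     = 383·(1560 + j408)/(383 + j1660)

Z_in ≈ 168 − j321 Ω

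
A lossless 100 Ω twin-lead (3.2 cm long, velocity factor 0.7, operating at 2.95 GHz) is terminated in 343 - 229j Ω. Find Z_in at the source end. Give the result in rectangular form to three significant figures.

Z_in ≈ 286 + j242 Ω

λ = v/f = 0.7·c / 2.95 GHz = 0.0712 m
βl = 2π·l/λ = 2π × 0.45 = 162°
tan(βl) = tan(162°) = -0.328
Z_in = Z_0·(Z_L + jZ_0·tanβl)/(Z_0 + jZ_L·tanβl)
     = 100·(343 − j262)/(24.8 − j113)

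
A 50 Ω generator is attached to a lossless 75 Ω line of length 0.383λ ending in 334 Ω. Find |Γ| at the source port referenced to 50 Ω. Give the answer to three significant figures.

|Γ| ≈ 0.669

βl = 2π × 0.383 = 138°
tan(βl) = -0.904
Z_in = Z_0·(Z_L + jZ_0·tanβl)/(Z_0 + jZ_L·tanβl) = 35.3 + j74.2 Ω
Γ_s = (Z_in − Z_s)/(Z_in + Z_s) = (-14.7 + j74.2)/(85.3 + j74.2), |Γ_s| = 0.669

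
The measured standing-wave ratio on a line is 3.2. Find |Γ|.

|Γ| ≈ 0.524

|Γ| = (S − 1)/(S + 1) = (3.2 − 1)/(3.2 + 1) = 2.2/4.2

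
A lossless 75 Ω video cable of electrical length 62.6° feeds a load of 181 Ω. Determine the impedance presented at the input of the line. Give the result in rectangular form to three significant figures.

tan(βl) = tan(62.6°) = 1.93
Z_in = Z_0·(Z_L + jZ_0·tanβl)/(Z_0 + jZ_L·tanβl)
     = 75·(181 + j145)/(75 + j349)

Z_in ≈ 37.7 − j30.8 Ω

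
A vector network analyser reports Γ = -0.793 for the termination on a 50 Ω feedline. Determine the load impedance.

Z_L ≈ 5.77 Ω

Z_L = Z_0·(1 + Γ)/(1 − Γ) = 50·(0.207)/(1.79)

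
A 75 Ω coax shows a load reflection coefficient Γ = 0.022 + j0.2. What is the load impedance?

Z_L ≈ 72.2 + j30.1 Ω

Z_L = Z_0·(1 + Γ)/(1 − Γ) = 75·(1.02 + j0.2)/(0.978 − j0.2)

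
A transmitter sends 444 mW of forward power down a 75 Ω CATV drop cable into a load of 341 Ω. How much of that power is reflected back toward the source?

P_reflected ≈ 182 mW

Γ = (341 − 75)/(341 + 75) = 0.639
|Γ|² = 0.409
P_refl = |Γ|²·P_inc = 182 mW, P_del = (1 − |Γ|²)·P_inc = 262 mW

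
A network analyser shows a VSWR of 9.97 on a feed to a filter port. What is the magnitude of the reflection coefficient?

|Γ| ≈ 0.818

|Γ| = (S − 1)/(S + 1) = (9.97 − 1)/(9.97 + 1) = 8.97/11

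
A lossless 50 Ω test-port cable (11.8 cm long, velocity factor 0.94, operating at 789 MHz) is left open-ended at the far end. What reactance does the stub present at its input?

λ = v/f = 0.94·c / 789 MHz = 0.357 m
βl = 2π·l/λ = 2π × 0.33 = 119°
tan(βl) = -1.81
For an open-ended stub, Z_in = −jZ_0·cot(βl) = −jZ_0/tan(βl)

X_in ≈ 27.5 Ω (inductive)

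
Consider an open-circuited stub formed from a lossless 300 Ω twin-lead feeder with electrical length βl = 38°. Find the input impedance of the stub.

tan(βl) = 0.781
For an open-circuited stub, Z_in = −jZ_0·cot(βl) = −jZ_0/tan(βl)

Z_in ≈ −j384 Ω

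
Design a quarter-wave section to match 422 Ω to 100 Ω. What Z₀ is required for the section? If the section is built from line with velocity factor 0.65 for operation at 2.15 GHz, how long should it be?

Z_qwt = √(Z_0·R_L) = √(100 × 422) = √42200
λ = 0.65·c/f = 0.0907 m, so l = λ/4 = 0.0227 m

Z_qwt ≈ 205 Ω; length ≈ 2.27 cm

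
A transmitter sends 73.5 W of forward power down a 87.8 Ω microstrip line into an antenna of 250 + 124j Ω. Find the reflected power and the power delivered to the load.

|Γ| = |(162.2 + j124)/(337.8 + j124)| = 0.567
|Γ|² = 0.322
P_refl = |Γ|²·P_inc = 23.7 W, P_del = (1 − |Γ|²)·P_inc = 49.8 W

P_reflected ≈ 23.7 W; P_delivered ≈ 49.8 W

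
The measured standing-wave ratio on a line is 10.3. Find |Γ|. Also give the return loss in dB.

|Γ| = (S − 1)/(S + 1) = (10.3 − 1)/(10.3 + 1) = 9.3/11.3
RL = −20·log₁₀|Γ| = −20·log₁₀(0.823)

|Γ| ≈ 0.823; return loss ≈ 1.69 dB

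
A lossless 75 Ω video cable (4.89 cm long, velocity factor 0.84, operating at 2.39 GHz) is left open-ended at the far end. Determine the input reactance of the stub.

λ = v/f = 0.84·c / 2.39 GHz = 0.105 m
βl = 2π·l/λ = 2π × 0.464 = 167°
tan(βl) = -0.232
For an open-ended stub, Z_in = −jZ_0·cot(βl) = −jZ_0/tan(βl)

X_in ≈ 324 Ω (inductive)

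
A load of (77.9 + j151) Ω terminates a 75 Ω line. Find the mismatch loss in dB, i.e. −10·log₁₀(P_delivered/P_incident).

Γ = (2.9 + j151)/(152.9 + j151), |Γ| = 0.703
|Γ|² = 0.494, so P_del/P_inc = 1 − |Γ|² = 0.506
ML = −10·log₁₀(1 − |Γ|²)

mismatch loss ≈ 2.96 dB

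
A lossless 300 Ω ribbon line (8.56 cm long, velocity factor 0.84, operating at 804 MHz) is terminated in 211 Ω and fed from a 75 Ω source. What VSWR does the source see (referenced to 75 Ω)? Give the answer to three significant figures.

VSWR ≈ 5.63

λ = v/f = 0.84·c / 804 MHz = 0.313 m
βl = 2π·l/λ = 2π × 0.273 = 98.3°
tan(βl) = -6.84
Z_in = Z_0·(Z_L + jZ_0·tanβl)/(Z_0 + jZ_L·tanβl) = 418 − j42.9 Ω
Γ_s = (Z_in − Z_s)/(Z_in + Z_s) = (343 − j42.9)/(493 − j42.9), |Γ_s| = 0.698
VSWR = (1 + |Γ_s|)/(1 − |Γ_s|)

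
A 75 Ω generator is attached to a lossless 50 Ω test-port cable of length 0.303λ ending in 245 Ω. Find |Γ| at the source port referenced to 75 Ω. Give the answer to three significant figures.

|Γ| ≈ 0.748

βl = 2π × 0.303 = 109°
tan(βl) = -2.89
Z_in = Z_0·(Z_L + jZ_0·tanβl)/(Z_0 + jZ_L·tanβl) = 11.4 + j16.5 Ω
Γ_s = (Z_in − Z_s)/(Z_in + Z_s) = (-63.6 + j16.5)/(86.4 + j16.5), |Γ_s| = 0.748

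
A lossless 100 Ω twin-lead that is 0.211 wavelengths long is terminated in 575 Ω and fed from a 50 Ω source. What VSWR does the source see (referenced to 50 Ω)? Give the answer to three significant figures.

VSWR ≈ 3.42

βl = 2π × 0.211 = 76°
tan(βl) = 4
Z_in = Z_0·(Z_L + jZ_0·tanβl)/(Z_0 + jZ_L·tanβl) = 18.4 − j24.2 Ω
Γ_s = (Z_in − Z_s)/(Z_in + Z_s) = (-31.6 − j24.2)/(68.4 − j24.2), |Γ_s| = 0.548
VSWR = (1 + |Γ_s|)/(1 − |Γ_s|)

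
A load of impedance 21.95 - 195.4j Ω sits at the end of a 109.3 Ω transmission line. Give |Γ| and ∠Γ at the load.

Γ ≈ 0.909 ∠ -58°

Γ = (Z_L − Z_0)/(Z_L + Z_0) = (-87.35 − j195.4)/(131.2 − j195.4)
|Γ| = 214/235 = 0.909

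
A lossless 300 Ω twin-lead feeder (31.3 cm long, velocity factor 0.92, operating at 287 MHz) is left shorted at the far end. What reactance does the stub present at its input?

λ = v/f = 0.92·c / 287 MHz = 0.962 m
βl = 2π·l/λ = 2π × 0.325 = 117°
tan(βl) = -1.95
For a shorted stub, Z_in = jZ_0·tan(βl)

X_in ≈ -584 Ω (capacitive)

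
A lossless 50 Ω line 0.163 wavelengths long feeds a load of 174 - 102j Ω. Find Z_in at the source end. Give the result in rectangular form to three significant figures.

βl = 2π × 0.163 = 58.7°
tan(βl) = tan(58.7°) = 1.64
Z_in = Z_0·(Z_L + jZ_0·tanβl)/(Z_0 + jZ_L·tanβl)
     = 50·(174 − j19.8)/(218 + j286)

Z_in ≈ 12.5 − j20.9 Ω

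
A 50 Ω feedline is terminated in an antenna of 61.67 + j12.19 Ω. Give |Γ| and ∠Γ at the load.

Γ ≈ 0.15 ∠ 40°

Γ = (Z_L − Z_0)/(Z_L + Z_0) = (11.67 + j12.19)/(111.7 + j12.19)
|Γ| = 16.9/112 = 0.15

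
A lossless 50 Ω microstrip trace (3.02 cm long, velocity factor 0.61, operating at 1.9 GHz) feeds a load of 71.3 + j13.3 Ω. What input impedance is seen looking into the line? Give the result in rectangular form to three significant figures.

Z_in ≈ 33.5 + j4.93 Ω

λ = v/f = 0.61·c / 1.9 GHz = 0.0963 m
βl = 2π·l/λ = 2π × 0.314 = 113°
tan(βl) = tan(113°) = -2.37
Z_in = Z_0·(Z_L + jZ_0·tanβl)/(Z_0 + jZ_L·tanβl)
     = 50·(71.3 − j105)/(81.5 − j169)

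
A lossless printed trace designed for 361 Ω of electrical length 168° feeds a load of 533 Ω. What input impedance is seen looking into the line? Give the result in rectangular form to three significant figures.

Z_in ≈ 507 + j82.4 Ω

tan(βl) = tan(168°) = -0.213
Z_in = Z_0·(Z_L + jZ_0·tanβl)/(Z_0 + jZ_L·tanβl)
     = 361·(533 − j76.7)/(361 − j113)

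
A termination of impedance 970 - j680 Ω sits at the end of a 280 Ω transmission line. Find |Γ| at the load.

|Γ| ≈ 0.681

Γ = (Z_L − Z_0)/(Z_L + Z_0) = (690 − j680)/(1250 − j680)
|Γ| = 969/1420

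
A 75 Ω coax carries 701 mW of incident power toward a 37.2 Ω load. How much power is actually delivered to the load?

P_delivered ≈ 621 mW

Γ = (37.2 − 75)/(37.2 + 75) = -0.337
|Γ|² = 0.114
P_refl = |Γ|²·P_inc = 79.6 mW, P_del = (1 − |Γ|²)·P_inc = 621 mW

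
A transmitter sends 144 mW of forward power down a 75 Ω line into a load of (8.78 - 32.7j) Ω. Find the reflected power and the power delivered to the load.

|Γ| = |(-66.22 − j32.7)/(83.78 − j32.7)| = 0.821
|Γ|² = 0.674
P_refl = |Γ|²·P_inc = 97.1 mW, P_del = (1 − |Γ|²)·P_inc = 46.9 mW

P_reflected ≈ 97.1 mW; P_delivered ≈ 46.9 mW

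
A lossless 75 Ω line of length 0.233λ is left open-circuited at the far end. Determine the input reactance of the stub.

βl = 2π × 0.233 = 83.9°
tan(βl) = 9.33
For an open-circuited stub, Z_in = −jZ_0·cot(βl) = −jZ_0/tan(βl)

X_in ≈ -8.04 Ω (capacitive)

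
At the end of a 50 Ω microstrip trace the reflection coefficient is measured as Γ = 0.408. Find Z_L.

Z_L = Z_0·(1 + Γ)/(1 − Γ) = 50·(1.41)/(0.592)

Z_L ≈ 119 Ω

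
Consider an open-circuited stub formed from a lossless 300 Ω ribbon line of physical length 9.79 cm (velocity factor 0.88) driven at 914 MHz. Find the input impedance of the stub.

Z_in ≈ +j188 Ω

λ = v/f = 0.88·c / 914 MHz = 0.289 m
βl = 2π·l/λ = 2π × 0.339 = 122°
tan(βl) = -1.6
For an open-circuited stub, Z_in = −jZ_0·cot(βl) = −jZ_0/tan(βl)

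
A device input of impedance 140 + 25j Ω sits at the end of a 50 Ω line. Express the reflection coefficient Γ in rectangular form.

Γ ≈ 0.483 + j0.0681

Γ = (Z_L − Z_0)/(Z_L + Z_0) = (90 + j25)/(190 + j25)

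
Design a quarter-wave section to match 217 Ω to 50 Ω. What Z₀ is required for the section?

Z_qwt = √(Z_0·R_L) = √(50 × 217) = √10850

Z_qwt ≈ 104 Ω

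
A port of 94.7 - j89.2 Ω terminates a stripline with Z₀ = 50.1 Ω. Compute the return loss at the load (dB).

RL ≈ 4.64 dB

Γ = (44.6 − j89.2)/(144.8 − j89.2), |Γ| = 0.586
RL = −20·log₁₀|Γ| = −20·log₁₀(0.586)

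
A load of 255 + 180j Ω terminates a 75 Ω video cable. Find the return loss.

RL ≈ 3.39 dB

Γ = (180 + j180)/(330 + j180), |Γ| = 0.677
RL = −20·log₁₀|Γ| = −20·log₁₀(0.677)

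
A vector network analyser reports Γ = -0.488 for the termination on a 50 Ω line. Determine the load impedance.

Z_L ≈ 17.2 Ω

Z_L = Z_0·(1 + Γ)/(1 − Γ) = 50·(0.512)/(1.49)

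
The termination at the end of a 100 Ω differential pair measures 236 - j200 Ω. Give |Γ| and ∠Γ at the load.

Γ ≈ 0.619 ∠ -25°

Γ = (Z_L − Z_0)/(Z_L + Z_0) = (136 − j200)/(336 − j200)
|Γ| = 242/391 = 0.619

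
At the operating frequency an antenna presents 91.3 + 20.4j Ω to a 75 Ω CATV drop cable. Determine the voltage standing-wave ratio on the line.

Γ = (Z_L − Z_0)/(Z_L + Z_0) = (16.3 + j20.4)/(166.3 + j20.4)
|Γ| = 26.1/168 = 0.156
VSWR = (1 + |Γ|)/(1 − |Γ|) = 1.16/0.844

VSWR ≈ 1.37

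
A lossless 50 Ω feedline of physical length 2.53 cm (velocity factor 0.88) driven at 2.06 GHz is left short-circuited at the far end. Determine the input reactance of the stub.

λ = v/f = 0.88·c / 2.06 GHz = 0.128 m
βl = 2π·l/λ = 2π × 0.197 = 71.1°
tan(βl) = 2.92
For a short-circuited stub, Z_in = jZ_0·tan(βl)

X_in ≈ 146 Ω (inductive)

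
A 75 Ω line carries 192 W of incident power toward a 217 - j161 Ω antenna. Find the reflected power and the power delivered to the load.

|Γ| = |(142 − j161)/(292 − j161)| = 0.644
|Γ|² = 0.414
P_refl = |Γ|²·P_inc = 79.6 W, P_del = (1 − |Γ|²)·P_inc = 112 W

P_reflected ≈ 79.6 W; P_delivered ≈ 112 W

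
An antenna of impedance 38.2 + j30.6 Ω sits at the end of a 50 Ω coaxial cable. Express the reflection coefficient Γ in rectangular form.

Γ = (Z_L − Z_0)/(Z_L + Z_0) = (-11.8 + j30.6)/(88.2 + j30.6)

Γ ≈ -0.012 + j0.351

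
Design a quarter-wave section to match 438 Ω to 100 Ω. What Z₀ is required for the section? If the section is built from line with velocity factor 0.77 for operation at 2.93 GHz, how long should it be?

Z_qwt = √(Z_0·R_L) = √(100 × 438) = √43800
λ = 0.77·c/f = 0.0788 m, so l = λ/4 = 0.0197 m

Z_qwt ≈ 209 Ω; length ≈ 1.97 cm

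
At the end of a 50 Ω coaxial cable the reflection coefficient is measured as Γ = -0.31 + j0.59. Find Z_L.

Z_L ≈ 13.5 + j28.6 Ω

Z_L = Z_0·(1 + Γ)/(1 − Γ) = 50·(0.69 + j0.59)/(1.31 − j0.59)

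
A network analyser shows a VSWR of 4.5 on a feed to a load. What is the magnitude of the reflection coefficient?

|Γ| = (S − 1)/(S + 1) = (4.5 − 1)/(4.5 + 1) = 3.5/5.5

|Γ| ≈ 0.636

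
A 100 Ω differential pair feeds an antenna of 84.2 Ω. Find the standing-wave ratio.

VSWR ≈ 1.19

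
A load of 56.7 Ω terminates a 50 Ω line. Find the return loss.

RL ≈ 24 dB

Γ = (56.7 − 50)/(56.7 + 50) = 0.0628
RL = −20·log₁₀|Γ| = −20·log₁₀(0.0628)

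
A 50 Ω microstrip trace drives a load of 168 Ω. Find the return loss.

RL ≈ 5.33 dB

Γ = (168 − 50)/(168 + 50) = 0.541
RL = −20·log₁₀|Γ| = −20·log₁₀(0.541)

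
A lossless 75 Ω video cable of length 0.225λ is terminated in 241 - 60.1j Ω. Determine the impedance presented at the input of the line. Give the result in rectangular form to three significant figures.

βl = 2π × 0.225 = 81°
tan(βl) = tan(81°) = 6.31
Z_in = Z_0·(Z_L + jZ_0·tanβl)/(Z_0 + jZ_L·tanβl)
     = 75·(241 + j413)/(454 + j1520)

Z_in ≈ 22 − j5.32 Ω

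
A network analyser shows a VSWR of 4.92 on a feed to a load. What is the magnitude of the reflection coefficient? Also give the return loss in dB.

|Γ| = (S − 1)/(S + 1) = (4.92 − 1)/(4.92 + 1) = 3.92/5.92
RL = −20·log₁₀|Γ| = −20·log₁₀(0.662)

|Γ| ≈ 0.662; return loss ≈ 3.58 dB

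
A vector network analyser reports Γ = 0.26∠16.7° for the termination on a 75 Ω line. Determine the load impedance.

Z_L = Z_0·(1 + Γ)/(1 − Γ) = 75·(1.25 + j0.0747)/(0.751 − j0.0747)

Z_L ≈ 123 + j19.7 Ω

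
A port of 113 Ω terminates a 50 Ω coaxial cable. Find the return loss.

Γ = (113 − 50)/(113 + 50) = 0.387
RL = −20·log₁₀|Γ| = −20·log₁₀(0.387)

RL ≈ 8.26 dB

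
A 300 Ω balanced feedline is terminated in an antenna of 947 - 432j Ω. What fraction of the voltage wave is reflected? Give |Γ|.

Γ = (Z_L − Z_0)/(Z_L + Z_0) = (647 − j432)/(1247 − j432)
|Γ| = 778/1320

|Γ| ≈ 0.589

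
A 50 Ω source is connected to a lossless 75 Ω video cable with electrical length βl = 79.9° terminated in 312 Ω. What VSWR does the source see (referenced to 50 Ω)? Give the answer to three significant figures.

tan(βl) = 5.61
Z_in = Z_0·(Z_L + jZ_0·tanβl)/(Z_0 + jZ_L·tanβl) = 18.6 − j12.6 Ω
Γ_s = (Z_in − Z_s)/(Z_in + Z_s) = (-31.4 − j12.6)/(68.6 − j12.6), |Γ_s| = 0.486
VSWR = (1 + |Γ_s|)/(1 − |Γ_s|)

VSWR ≈ 2.89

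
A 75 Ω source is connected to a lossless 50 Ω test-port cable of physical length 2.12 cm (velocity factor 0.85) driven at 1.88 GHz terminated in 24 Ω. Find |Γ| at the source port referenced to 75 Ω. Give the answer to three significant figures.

|Γ| ≈ 0.339

λ = v/f = 0.85·c / 1.88 GHz = 0.136 m
βl = 2π·l/λ = 2π × 0.156 = 56.3°
tan(βl) = 1.5
Z_in = Z_0·(Z_L + jZ_0·tanβl)/(Z_0 + jZ_L·tanβl) = 51.3 + j38 Ω
Γ_s = (Z_in − Z_s)/(Z_in + Z_s) = (-23.7 + j38)/(126 + j38), |Γ_s| = 0.339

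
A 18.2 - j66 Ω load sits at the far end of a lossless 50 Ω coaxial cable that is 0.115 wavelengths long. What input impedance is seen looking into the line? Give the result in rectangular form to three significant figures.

βl = 2π × 0.115 = 41.4°
tan(βl) = tan(41.4°) = 0.882
Z_in = Z_0·(Z_L + jZ_0·tanβl)/(Z_0 + jZ_L·tanβl)
     = 50·(18.2 − j21.9)/(108 + j16)

Z_in ≈ 6.76 − j11.1 Ω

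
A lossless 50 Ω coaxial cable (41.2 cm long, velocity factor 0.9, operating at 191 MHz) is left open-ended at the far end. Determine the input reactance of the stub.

λ = v/f = 0.9·c / 191 MHz = 1.41 m
βl = 2π·l/λ = 2π × 0.291 = 105°
tan(βl) = -3.75
For an open-ended stub, Z_in = −jZ_0·cot(βl) = −jZ_0/tan(βl)

X_in ≈ 13.3 Ω (inductive)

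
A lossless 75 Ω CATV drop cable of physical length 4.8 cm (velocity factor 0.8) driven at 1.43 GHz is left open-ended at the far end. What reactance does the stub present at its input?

X_in ≈ 17.3 Ω (inductive)

λ = v/f = 0.8·c / 1.43 GHz = 0.168 m
βl = 2π·l/λ = 2π × 0.286 = 103°
tan(βl) = -4.35
For an open-ended stub, Z_in = −jZ_0·cot(βl) = −jZ_0/tan(βl)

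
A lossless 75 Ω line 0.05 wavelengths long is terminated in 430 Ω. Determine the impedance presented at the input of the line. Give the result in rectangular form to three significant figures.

Z_in ≈ 106 − j174 Ω

βl = 2π × 0.05 = 18°
tan(βl) = tan(18°) = 0.325
Z_in = Z_0·(Z_L + jZ_0·tanβl)/(Z_0 + jZ_L·tanβl)
     = 75·(430 + j24.4)/(75 + j140)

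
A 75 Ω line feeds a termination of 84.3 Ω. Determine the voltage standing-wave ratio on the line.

VSWR ≈ 1.12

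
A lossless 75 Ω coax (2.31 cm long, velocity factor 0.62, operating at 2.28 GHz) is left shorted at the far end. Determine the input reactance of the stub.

X_in ≈ -355 Ω (capacitive)

λ = v/f = 0.62·c / 2.28 GHz = 0.0816 m
βl = 2π·l/λ = 2π × 0.283 = 102°
tan(βl) = -4.73
For a shorted stub, Z_in = jZ_0·tan(βl)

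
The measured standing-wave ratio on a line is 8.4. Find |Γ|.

|Γ| = (S − 1)/(S + 1) = (8.4 − 1)/(8.4 + 1) = 7.4/9.4

|Γ| ≈ 0.787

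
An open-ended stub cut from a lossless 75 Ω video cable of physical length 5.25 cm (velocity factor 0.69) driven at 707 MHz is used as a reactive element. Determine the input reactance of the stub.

λ = v/f = 0.69·c / 707 MHz = 0.293 m
βl = 2π·l/λ = 2π × 0.179 = 64.6°
tan(βl) = 2.1
For an open-ended stub, Z_in = −jZ_0·cot(βl) = −jZ_0/tan(βl)

X_in ≈ -35.7 Ω (capacitive)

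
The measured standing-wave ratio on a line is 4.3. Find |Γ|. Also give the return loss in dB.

|Γ| ≈ 0.623; return loss ≈ 4.12 dB

|Γ| = (S − 1)/(S + 1) = (4.3 − 1)/(4.3 + 1) = 3.3/5.3
RL = −20·log₁₀|Γ| = −20·log₁₀(0.623)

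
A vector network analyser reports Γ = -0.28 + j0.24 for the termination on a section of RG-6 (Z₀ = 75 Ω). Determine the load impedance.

Z_L = Z_0·(1 + Γ)/(1 − Γ) = 75·(0.72 + j0.24)/(1.28 − j0.24)

Z_L ≈ 38.2 + j21.2 Ω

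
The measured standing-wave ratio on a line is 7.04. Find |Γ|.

|Γ| = (S − 1)/(S + 1) = (7.04 − 1)/(7.04 + 1) = 6.04/8.04

|Γ| ≈ 0.751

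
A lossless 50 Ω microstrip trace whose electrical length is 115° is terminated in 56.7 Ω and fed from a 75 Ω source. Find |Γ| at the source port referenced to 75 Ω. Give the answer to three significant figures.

tan(βl) = -2.14
Z_in = Z_0·(Z_L + jZ_0·tanβl)/(Z_0 + jZ_L·tanβl) = 45.9 + j4.43 Ω
Γ_s = (Z_in − Z_s)/(Z_in + Z_s) = (-29.1 + j4.43)/(121 + j4.43), |Γ_s| = 0.243

|Γ| ≈ 0.243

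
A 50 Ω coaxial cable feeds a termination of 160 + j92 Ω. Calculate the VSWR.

VSWR ≈ 4.34

Γ = (Z_L − Z_0)/(Z_L + Z_0) = (110 + j92)/(210 + j92)
|Γ| = 143/229 = 0.625
VSWR = (1 + |Γ|)/(1 − |Γ|) = 1.63/0.375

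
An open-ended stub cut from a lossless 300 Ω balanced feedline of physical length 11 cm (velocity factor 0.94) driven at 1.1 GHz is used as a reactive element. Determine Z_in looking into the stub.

λ = v/f = 0.94·c / 1.1 GHz = 0.256 m
βl = 2π·l/λ = 2π × 0.429 = 154°
tan(βl) = -0.478
For an open-ended stub, Z_in = −jZ_0·cot(βl) = −jZ_0/tan(βl)

Z_in ≈ +j628 Ω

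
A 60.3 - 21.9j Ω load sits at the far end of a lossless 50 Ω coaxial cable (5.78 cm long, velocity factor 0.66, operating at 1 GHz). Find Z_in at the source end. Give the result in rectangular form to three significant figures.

Z_in ≈ 43.6 + j19.6 Ω

λ = v/f = 0.66·c / 1 GHz = 0.198 m
βl = 2π·l/λ = 2π × 0.292 = 105°
tan(βl) = tan(105°) = -3.71
Z_in = Z_0·(Z_L + jZ_0·tanβl)/(Z_0 + jZ_L·tanβl)
     = 50·(60.3 − j207)/(-31.2 − j224)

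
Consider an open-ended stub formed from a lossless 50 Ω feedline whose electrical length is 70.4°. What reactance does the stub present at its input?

X_in ≈ -17.8 Ω (capacitive)

tan(βl) = 2.81
For an open-ended stub, Z_in = −jZ_0·cot(βl) = −jZ_0/tan(βl)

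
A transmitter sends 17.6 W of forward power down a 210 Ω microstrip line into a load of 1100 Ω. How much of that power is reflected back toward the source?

P_reflected ≈ 8.12 W

Γ = (1100 − 210)/(1100 + 210) = 0.679
|Γ|² = 0.462
P_refl = |Γ|²·P_inc = 8.12 W, P_del = (1 − |Γ|²)·P_inc = 9.48 W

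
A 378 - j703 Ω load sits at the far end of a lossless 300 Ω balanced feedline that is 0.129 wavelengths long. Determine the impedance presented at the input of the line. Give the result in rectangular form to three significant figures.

βl = 2π × 0.129 = 46.4°
tan(βl) = tan(46.4°) = 1.05
Z_in = Z_0·(Z_L + jZ_0·tanβl)/(Z_0 + jZ_L·tanβl)
     = 300·(378 − j388)/(1040 + j397)

Z_in ≈ 57.9 − j134 Ω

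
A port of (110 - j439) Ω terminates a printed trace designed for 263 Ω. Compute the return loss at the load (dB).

Γ = (-153 − j439)/(373 − j439), |Γ| = 0.807
RL = −20·log₁₀|Γ| = −20·log₁₀(0.807)

RL ≈ 1.86 dB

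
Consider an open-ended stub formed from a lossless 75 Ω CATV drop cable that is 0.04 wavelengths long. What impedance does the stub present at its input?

βl = 2π × 0.04 = 14.4°
tan(βl) = 0.257
For an open-ended stub, Z_in = −jZ_0·cot(βl) = −jZ_0/tan(βl)

Z_in ≈ −j292 Ω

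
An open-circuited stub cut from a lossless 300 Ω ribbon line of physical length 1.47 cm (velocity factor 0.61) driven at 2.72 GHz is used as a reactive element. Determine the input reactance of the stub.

X_in ≈ -60.2 Ω (capacitive)

λ = v/f = 0.61·c / 2.72 GHz = 0.0673 m
βl = 2π·l/λ = 2π × 0.218 = 78.7°
tan(βl) = 4.99
For an open-circuited stub, Z_in = −jZ_0·cot(βl) = −jZ_0/tan(βl)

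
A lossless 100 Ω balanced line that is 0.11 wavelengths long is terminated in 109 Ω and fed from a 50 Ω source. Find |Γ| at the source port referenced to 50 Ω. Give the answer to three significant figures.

βl = 2π × 0.11 = 39.6°
tan(βl) = 0.827
Z_in = Z_0·(Z_L + jZ_0·tanβl)/(Z_0 + jZ_L·tanβl) = 101 − j8.58 Ω
Γ_s = (Z_in − Z_s)/(Z_in + Z_s) = (51.3 − j8.58)/(151 − j8.58), |Γ_s| = 0.343

|Γ| ≈ 0.343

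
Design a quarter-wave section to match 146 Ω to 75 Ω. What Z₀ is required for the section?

Z_qwt ≈ 105 Ω

Z_qwt = √(Z_0·R_L) = √(75 × 146) = √10950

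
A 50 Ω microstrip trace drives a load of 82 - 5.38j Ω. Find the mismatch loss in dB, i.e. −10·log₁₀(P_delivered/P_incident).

mismatch loss ≈ 0.27 dB

Γ = (32 − j5.38)/(132 − j5.38), |Γ| = 0.246
|Γ|² = 0.0603, so P_del/P_inc = 1 − |Γ|² = 0.94
ML = −10·log₁₀(1 − |Γ|²)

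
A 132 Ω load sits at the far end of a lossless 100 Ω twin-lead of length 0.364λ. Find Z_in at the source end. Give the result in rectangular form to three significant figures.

βl = 2π × 0.364 = 131°
tan(βl) = tan(131°) = -1.15
Z_in = Z_0·(Z_L + jZ_0·tanβl)/(Z_0 + jZ_L·tanβl)
     = 100·(132 − j115)/(100 − j152)

Z_in ≈ 92.8 + j25.8 Ω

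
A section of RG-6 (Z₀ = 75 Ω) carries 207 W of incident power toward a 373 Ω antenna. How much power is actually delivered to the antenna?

Γ = (373 − 75)/(373 + 75) = 0.665
|Γ|² = 0.442
P_refl = |Γ|²·P_inc = 91.6 W, P_del = (1 − |Γ|²)·P_inc = 115 W

P_delivered ≈ 115 W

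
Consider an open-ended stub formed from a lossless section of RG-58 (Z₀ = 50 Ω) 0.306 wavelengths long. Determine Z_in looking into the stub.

βl = 2π × 0.306 = 110°
tan(βl) = -2.72
For an open-ended stub, Z_in = −jZ_0·cot(βl) = −jZ_0/tan(βl)

Z_in ≈ +j18.4 Ω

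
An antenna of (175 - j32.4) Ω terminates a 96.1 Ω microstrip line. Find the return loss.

Γ = (78.9 − j32.4)/(271.1 − j32.4), |Γ| = 0.312
RL = −20·log₁₀|Γ| = −20·log₁₀(0.312)

RL ≈ 10.1 dB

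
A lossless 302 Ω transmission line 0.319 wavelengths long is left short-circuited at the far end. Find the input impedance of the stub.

βl = 2π × 0.319 = 115°
tan(βl) = -2.16
For a short-circuited stub, Z_in = jZ_0·tan(βl)

Z_in ≈ −j652 Ω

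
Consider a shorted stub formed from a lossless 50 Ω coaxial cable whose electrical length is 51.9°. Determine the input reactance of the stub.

tan(βl) = 1.28
For a shorted stub, Z_in = jZ_0·tan(βl)

X_in ≈ 63.8 Ω (inductive)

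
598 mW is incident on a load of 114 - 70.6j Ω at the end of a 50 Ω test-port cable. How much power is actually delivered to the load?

|Γ| = |(64 − j70.6)/(164 − j70.6)| = 0.534
|Γ|² = 0.285
P_refl = |Γ|²·P_inc = 170 mW, P_del = (1 − |Γ|²)·P_inc = 428 mW

P_delivered ≈ 428 mW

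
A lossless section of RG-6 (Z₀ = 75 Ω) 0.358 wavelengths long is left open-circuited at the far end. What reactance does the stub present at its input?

βl = 2π × 0.358 = 129°
tan(βl) = -1.24
For an open-circuited stub, Z_in = −jZ_0·cot(βl) = −jZ_0/tan(βl)

X_in ≈ 60.5 Ω (inductive)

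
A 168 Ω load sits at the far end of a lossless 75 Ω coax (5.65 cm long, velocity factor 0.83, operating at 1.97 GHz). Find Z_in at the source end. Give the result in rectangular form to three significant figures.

Z_in ≈ 118 + j65.1 Ω

λ = v/f = 0.83·c / 1.97 GHz = 0.126 m
βl = 2π·l/λ = 2π × 0.447 = 161°
tan(βl) = tan(161°) = -0.346
Z_in = Z_0·(Z_L + jZ_0·tanβl)/(Z_0 + jZ_L·tanβl)
     = 75·(168 − j25.9)/(75 − j58.1)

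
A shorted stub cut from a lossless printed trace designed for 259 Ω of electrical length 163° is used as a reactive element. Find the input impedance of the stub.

Z_in ≈ −j79.2 Ω

tan(βl) = -0.306
For a shorted stub, Z_in = jZ_0·tan(βl)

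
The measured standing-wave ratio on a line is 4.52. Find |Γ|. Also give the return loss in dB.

|Γ| ≈ 0.638; return loss ≈ 3.91 dB

|Γ| = (S − 1)/(S + 1) = (4.52 − 1)/(4.52 + 1) = 3.52/5.52
RL = −20·log₁₀|Γ| = −20·log₁₀(0.638)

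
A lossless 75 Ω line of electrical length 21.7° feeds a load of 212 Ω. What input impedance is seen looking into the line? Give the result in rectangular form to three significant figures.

Z_in ≈ 108 − j92.1 Ω

tan(βl) = tan(21.7°) = 0.398
Z_in = Z_0·(Z_L + jZ_0·tanβl)/(Z_0 + jZ_L·tanβl)
     = 75·(212 + j29.8)/(75 + j84.4)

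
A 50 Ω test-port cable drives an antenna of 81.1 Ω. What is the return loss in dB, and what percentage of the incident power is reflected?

Γ = (81.1 − 50)/(81.1 + 50) = 0.237
RL = −20·log₁₀(0.237) = 12.5 dB
P_refl/P_inc = |Γ|² = 0.0563

RL ≈ 12.5 dB; 5.63% of incident power reflected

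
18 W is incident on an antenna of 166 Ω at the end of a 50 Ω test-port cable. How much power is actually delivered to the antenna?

Γ = (166 − 50)/(166 + 50) = 0.537
|Γ|² = 0.288
P_refl = |Γ|²·P_inc = 5.19 W, P_del = (1 − |Γ|²)·P_inc = 12.8 W

P_delivered ≈ 12.8 W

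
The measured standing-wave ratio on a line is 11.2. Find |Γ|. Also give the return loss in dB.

|Γ| ≈ 0.836; return loss ≈ 1.56 dB

|Γ| = (S − 1)/(S + 1) = (11.2 − 1)/(11.2 + 1) = 10.2/12.2
RL = −20·log₁₀|Γ| = −20·log₁₀(0.836)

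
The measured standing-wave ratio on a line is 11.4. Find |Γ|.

|Γ| ≈ 0.839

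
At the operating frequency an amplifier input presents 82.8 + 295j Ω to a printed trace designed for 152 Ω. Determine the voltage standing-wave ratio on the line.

VSWR ≈ 9.19

Γ = (Z_L − Z_0)/(Z_L + Z_0) = (-69.2 + j295)/(234.8 + j295)
|Γ| = 303/377 = 0.804
VSWR = (1 + |Γ|)/(1 − |Γ|) = 1.8/0.196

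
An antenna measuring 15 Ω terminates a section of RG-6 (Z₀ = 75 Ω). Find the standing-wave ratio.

Γ = (15 − 75)/(15 + 75) = -0.667
VSWR = (1 + 0.667)/(1 − 0.667)

VSWR ≈ 5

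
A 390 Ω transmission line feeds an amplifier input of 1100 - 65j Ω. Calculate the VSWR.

Γ = (Z_L − Z_0)/(Z_L + Z_0) = (710 − j65)/(1490 − j65)
|Γ| = 713/1490 = 0.478
VSWR = (1 + |Γ|)/(1 − |Γ|) = 1.48/0.522

VSWR ≈ 2.83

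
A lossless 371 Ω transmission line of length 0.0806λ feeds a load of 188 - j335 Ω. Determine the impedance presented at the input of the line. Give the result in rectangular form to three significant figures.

βl = 2π × 0.0806 = 29°
tan(βl) = tan(29°) = 0.555
Z_in = Z_0·(Z_L + jZ_0·tanβl)/(Z_0 + jZ_L·tanβl)
     = 371·(188 − j129)/(557 + j104)

Z_in ≈ 105 − j106 Ω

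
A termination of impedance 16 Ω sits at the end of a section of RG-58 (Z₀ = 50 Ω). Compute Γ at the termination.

Γ = -0.515

Γ = (Z_L − Z_0)/(Z_L + Z_0) = (16 − 50)/(16 + 50) = -34/66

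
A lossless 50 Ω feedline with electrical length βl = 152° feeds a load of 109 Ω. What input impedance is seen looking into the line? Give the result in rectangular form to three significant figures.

Z_in ≈ 59.7 + j42.6 Ω

tan(βl) = tan(152°) = -0.532
Z_in = Z_0·(Z_L + jZ_0·tanβl)/(Z_0 + jZ_L·tanβl)
     = 50·(109 − j26.6)/(50 − j58)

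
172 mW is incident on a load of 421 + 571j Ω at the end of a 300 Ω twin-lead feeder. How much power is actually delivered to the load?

|Γ| = |(121 + j571)/(721 + j571)| = 0.635
|Γ|² = 0.403
P_refl = |Γ|²·P_inc = 69.3 mW, P_del = (1 − |Γ|²)·P_inc = 103 mW

P_delivered ≈ 103 mW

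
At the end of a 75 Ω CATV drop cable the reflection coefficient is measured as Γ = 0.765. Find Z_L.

Z_L = Z_0·(1 + Γ)/(1 − Γ) = 75·(1.77)/(0.235)

Z_L ≈ 563 Ω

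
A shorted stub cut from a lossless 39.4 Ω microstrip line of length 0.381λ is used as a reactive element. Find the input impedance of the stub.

βl = 2π × 0.381 = 137°
tan(βl) = -0.927
For a shorted stub, Z_in = jZ_0·tan(βl)

Z_in ≈ −j36.5 Ω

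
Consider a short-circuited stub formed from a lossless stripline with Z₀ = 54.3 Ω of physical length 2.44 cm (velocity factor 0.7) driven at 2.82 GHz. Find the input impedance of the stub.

Z_in ≈ −j102 Ω

λ = v/f = 0.7·c / 2.82 GHz = 0.0745 m
βl = 2π·l/λ = 2π × 0.328 = 118°
tan(βl) = -1.88
For a short-circuited stub, Z_in = jZ_0·tan(βl)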